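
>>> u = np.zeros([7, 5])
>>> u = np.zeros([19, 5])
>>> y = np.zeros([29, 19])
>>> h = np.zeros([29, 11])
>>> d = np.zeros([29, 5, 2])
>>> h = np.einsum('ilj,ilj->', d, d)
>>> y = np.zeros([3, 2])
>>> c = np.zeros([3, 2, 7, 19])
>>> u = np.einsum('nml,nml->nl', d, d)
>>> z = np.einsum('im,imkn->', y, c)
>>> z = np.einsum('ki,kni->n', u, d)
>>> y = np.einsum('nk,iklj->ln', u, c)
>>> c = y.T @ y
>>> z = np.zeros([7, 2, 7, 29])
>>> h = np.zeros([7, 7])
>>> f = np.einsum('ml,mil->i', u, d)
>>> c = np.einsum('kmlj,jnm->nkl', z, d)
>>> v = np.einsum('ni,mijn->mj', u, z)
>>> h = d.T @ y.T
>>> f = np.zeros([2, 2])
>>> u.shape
(29, 2)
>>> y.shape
(7, 29)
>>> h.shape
(2, 5, 7)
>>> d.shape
(29, 5, 2)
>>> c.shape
(5, 7, 7)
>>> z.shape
(7, 2, 7, 29)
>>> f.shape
(2, 2)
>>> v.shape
(7, 7)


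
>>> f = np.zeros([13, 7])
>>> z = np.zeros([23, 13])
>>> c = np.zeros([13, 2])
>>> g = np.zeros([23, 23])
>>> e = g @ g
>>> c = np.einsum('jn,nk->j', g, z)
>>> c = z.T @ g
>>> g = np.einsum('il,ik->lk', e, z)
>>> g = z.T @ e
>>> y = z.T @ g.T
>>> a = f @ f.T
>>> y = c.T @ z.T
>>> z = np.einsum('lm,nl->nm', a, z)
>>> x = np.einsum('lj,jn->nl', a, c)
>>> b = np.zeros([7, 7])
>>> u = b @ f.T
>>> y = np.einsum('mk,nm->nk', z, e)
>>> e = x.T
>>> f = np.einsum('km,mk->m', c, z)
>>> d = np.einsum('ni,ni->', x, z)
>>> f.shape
(23,)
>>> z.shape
(23, 13)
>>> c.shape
(13, 23)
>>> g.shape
(13, 23)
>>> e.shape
(13, 23)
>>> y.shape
(23, 13)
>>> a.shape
(13, 13)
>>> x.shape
(23, 13)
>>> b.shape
(7, 7)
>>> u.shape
(7, 13)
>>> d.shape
()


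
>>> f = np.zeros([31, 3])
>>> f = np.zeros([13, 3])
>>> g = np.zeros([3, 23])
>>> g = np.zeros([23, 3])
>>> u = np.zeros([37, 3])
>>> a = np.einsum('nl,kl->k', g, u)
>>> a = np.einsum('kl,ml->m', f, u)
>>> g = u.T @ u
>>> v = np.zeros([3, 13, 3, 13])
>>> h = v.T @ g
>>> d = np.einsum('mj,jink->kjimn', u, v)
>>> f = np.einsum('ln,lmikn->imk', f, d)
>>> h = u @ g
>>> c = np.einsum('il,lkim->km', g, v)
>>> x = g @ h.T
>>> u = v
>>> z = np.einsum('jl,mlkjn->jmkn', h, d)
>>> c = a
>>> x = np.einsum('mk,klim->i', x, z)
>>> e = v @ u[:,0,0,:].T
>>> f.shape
(13, 3, 37)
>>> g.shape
(3, 3)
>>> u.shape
(3, 13, 3, 13)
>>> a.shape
(37,)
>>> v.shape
(3, 13, 3, 13)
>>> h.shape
(37, 3)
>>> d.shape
(13, 3, 13, 37, 3)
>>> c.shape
(37,)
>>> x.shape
(13,)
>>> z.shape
(37, 13, 13, 3)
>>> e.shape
(3, 13, 3, 3)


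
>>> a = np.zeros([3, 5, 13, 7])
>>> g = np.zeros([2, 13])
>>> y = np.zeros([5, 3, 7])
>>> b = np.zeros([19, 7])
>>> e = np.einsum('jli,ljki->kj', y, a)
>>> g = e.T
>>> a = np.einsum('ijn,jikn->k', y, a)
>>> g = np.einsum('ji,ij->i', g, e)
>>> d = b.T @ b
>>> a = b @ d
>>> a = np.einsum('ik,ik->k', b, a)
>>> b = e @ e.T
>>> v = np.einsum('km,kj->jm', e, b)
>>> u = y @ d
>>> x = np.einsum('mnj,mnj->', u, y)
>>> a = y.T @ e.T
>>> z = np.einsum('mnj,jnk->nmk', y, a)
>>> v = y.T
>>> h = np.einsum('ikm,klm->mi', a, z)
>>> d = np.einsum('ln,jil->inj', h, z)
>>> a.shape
(7, 3, 13)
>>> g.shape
(13,)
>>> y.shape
(5, 3, 7)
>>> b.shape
(13, 13)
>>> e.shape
(13, 5)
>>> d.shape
(5, 7, 3)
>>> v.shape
(7, 3, 5)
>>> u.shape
(5, 3, 7)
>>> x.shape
()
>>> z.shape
(3, 5, 13)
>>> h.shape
(13, 7)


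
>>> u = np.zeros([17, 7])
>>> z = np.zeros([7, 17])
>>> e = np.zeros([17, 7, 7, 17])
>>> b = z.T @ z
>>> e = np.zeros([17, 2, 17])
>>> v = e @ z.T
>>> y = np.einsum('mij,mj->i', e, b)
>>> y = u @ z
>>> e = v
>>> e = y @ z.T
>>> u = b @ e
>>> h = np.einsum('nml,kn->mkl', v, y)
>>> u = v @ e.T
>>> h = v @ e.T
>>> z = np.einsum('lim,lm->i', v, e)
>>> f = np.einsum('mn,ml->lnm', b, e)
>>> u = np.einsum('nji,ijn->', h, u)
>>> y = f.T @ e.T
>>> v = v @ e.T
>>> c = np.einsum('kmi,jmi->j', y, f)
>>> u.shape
()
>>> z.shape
(2,)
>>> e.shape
(17, 7)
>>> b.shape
(17, 17)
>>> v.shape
(17, 2, 17)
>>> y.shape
(17, 17, 17)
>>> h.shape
(17, 2, 17)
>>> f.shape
(7, 17, 17)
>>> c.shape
(7,)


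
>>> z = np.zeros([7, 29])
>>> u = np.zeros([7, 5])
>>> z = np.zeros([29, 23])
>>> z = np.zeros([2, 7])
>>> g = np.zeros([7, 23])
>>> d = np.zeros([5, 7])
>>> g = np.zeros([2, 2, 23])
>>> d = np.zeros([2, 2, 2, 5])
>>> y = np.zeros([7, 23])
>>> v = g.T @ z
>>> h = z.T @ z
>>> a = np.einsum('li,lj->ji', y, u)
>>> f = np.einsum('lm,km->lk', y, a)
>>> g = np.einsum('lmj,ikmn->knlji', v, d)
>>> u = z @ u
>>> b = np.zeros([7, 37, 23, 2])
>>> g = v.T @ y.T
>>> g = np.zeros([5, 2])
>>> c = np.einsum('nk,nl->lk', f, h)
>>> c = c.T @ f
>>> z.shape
(2, 7)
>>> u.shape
(2, 5)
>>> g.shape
(5, 2)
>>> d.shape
(2, 2, 2, 5)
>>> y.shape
(7, 23)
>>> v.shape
(23, 2, 7)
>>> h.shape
(7, 7)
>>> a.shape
(5, 23)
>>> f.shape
(7, 5)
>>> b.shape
(7, 37, 23, 2)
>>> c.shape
(5, 5)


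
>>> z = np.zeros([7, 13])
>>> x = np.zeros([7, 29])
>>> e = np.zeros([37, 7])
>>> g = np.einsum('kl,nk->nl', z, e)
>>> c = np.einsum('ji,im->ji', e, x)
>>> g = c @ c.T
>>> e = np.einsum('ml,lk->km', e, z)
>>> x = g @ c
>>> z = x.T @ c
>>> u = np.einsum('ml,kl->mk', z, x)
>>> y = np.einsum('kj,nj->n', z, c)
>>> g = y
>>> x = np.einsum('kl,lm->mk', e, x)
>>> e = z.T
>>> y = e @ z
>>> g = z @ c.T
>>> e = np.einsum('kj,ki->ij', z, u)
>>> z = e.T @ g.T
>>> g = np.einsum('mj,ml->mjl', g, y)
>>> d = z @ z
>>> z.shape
(7, 7)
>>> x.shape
(7, 13)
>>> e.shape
(37, 7)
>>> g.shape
(7, 37, 7)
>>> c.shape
(37, 7)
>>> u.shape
(7, 37)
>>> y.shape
(7, 7)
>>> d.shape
(7, 7)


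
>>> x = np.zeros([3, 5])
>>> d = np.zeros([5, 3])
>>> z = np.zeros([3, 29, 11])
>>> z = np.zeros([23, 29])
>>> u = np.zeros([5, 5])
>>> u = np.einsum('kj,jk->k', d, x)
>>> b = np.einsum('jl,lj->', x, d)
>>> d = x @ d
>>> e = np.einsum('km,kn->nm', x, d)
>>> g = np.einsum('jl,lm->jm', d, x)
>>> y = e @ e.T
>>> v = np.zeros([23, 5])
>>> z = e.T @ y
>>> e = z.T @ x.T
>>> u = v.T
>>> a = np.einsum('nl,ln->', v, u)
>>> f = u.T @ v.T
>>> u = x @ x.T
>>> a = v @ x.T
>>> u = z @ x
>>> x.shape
(3, 5)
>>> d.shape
(3, 3)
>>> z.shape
(5, 3)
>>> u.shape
(5, 5)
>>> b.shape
()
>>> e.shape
(3, 3)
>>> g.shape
(3, 5)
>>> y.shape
(3, 3)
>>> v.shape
(23, 5)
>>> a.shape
(23, 3)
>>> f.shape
(23, 23)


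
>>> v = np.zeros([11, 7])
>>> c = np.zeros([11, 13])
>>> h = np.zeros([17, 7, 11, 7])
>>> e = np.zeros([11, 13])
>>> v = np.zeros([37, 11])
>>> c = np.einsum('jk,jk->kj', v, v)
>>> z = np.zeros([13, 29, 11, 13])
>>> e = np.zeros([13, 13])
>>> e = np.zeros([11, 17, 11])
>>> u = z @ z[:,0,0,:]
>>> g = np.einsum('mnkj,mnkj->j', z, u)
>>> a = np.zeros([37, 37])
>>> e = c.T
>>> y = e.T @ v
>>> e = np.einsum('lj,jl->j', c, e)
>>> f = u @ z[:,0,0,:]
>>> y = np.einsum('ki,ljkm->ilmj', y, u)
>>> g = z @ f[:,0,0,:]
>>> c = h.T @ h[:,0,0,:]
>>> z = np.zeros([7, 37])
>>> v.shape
(37, 11)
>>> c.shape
(7, 11, 7, 7)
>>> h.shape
(17, 7, 11, 7)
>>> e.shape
(37,)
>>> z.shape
(7, 37)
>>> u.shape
(13, 29, 11, 13)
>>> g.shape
(13, 29, 11, 13)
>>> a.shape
(37, 37)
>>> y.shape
(11, 13, 13, 29)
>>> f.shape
(13, 29, 11, 13)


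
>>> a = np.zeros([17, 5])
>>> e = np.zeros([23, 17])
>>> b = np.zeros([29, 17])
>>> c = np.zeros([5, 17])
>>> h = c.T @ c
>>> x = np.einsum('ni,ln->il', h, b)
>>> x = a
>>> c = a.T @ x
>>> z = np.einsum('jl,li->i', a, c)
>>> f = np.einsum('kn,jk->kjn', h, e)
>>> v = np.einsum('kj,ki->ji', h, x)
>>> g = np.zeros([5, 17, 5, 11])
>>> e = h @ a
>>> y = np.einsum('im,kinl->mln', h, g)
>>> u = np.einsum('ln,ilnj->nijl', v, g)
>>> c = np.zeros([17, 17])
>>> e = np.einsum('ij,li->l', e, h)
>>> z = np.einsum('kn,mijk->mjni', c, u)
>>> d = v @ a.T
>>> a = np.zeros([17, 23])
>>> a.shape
(17, 23)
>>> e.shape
(17,)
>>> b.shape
(29, 17)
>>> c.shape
(17, 17)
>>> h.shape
(17, 17)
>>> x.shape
(17, 5)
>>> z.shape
(5, 11, 17, 5)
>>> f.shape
(17, 23, 17)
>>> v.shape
(17, 5)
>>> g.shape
(5, 17, 5, 11)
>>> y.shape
(17, 11, 5)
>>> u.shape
(5, 5, 11, 17)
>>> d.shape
(17, 17)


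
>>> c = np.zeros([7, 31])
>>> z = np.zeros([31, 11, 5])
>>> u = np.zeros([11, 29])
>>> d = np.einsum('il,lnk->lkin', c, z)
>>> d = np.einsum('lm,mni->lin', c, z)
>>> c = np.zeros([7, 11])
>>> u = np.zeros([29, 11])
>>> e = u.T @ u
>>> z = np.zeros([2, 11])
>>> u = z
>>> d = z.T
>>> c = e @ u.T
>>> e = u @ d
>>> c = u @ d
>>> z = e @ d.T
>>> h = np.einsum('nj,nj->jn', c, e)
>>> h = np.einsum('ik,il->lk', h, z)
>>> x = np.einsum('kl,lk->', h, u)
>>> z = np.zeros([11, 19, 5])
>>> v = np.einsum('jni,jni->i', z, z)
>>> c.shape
(2, 2)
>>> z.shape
(11, 19, 5)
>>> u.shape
(2, 11)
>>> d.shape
(11, 2)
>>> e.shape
(2, 2)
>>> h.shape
(11, 2)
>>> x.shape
()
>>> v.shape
(5,)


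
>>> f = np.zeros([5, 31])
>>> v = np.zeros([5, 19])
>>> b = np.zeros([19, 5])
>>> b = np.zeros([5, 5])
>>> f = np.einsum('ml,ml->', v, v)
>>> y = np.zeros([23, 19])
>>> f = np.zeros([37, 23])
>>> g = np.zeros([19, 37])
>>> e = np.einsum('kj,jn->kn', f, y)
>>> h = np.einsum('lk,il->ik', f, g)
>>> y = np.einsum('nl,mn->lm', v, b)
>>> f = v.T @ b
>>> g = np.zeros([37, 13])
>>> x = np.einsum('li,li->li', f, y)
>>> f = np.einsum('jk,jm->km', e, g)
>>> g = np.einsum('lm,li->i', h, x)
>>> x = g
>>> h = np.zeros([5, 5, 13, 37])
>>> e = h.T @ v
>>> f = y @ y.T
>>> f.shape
(19, 19)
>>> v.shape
(5, 19)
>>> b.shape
(5, 5)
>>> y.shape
(19, 5)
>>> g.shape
(5,)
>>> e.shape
(37, 13, 5, 19)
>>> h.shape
(5, 5, 13, 37)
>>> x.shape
(5,)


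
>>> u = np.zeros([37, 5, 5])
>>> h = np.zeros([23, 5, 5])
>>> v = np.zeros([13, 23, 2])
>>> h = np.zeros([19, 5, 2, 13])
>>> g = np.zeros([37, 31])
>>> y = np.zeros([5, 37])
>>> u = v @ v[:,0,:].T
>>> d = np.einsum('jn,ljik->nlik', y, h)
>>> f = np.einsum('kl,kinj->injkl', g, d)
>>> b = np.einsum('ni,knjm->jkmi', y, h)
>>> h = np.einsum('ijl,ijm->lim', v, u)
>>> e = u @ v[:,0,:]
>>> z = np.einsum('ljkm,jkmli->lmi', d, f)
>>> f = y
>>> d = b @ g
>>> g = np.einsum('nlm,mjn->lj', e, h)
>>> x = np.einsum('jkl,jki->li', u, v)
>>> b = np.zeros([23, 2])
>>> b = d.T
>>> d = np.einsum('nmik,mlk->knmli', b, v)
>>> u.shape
(13, 23, 13)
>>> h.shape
(2, 13, 13)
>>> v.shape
(13, 23, 2)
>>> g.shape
(23, 13)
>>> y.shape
(5, 37)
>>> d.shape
(2, 31, 13, 23, 19)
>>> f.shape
(5, 37)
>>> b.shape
(31, 13, 19, 2)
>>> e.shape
(13, 23, 2)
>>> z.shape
(37, 13, 31)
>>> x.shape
(13, 2)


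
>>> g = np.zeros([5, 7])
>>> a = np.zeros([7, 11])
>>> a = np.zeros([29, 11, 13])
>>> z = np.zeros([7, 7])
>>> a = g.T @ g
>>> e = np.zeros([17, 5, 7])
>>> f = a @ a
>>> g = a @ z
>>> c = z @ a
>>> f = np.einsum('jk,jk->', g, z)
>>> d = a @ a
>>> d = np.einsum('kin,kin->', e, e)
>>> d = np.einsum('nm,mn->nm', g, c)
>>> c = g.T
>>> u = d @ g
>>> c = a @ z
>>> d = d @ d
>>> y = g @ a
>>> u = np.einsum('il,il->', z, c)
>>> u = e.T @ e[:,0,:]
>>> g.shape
(7, 7)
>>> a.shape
(7, 7)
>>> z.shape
(7, 7)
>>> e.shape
(17, 5, 7)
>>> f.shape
()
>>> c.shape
(7, 7)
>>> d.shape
(7, 7)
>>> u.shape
(7, 5, 7)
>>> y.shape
(7, 7)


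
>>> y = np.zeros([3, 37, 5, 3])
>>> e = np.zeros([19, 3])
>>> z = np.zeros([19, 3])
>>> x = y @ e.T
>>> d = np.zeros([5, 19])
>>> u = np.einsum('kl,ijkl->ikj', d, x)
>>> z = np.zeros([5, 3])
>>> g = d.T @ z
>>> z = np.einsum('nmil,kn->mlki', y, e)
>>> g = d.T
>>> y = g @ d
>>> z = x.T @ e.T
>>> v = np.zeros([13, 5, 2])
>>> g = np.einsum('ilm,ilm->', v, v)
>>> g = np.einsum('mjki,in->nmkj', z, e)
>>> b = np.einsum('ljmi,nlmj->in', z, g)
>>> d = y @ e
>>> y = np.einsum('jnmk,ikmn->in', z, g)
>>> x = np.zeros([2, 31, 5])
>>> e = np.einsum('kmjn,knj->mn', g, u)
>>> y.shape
(3, 5)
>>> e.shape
(19, 5)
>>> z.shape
(19, 5, 37, 19)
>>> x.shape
(2, 31, 5)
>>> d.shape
(19, 3)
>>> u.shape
(3, 5, 37)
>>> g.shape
(3, 19, 37, 5)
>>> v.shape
(13, 5, 2)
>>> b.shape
(19, 3)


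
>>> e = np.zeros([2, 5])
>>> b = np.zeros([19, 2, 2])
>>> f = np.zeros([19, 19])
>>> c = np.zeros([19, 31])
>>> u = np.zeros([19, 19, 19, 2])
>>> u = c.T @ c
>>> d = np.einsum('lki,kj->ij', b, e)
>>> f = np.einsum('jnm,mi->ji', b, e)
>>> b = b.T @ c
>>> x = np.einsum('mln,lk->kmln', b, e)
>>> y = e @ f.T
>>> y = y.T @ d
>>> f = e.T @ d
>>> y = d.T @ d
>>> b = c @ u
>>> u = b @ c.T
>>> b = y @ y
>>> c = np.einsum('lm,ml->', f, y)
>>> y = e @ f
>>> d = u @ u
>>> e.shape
(2, 5)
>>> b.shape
(5, 5)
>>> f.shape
(5, 5)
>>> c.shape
()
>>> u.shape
(19, 19)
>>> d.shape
(19, 19)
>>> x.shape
(5, 2, 2, 31)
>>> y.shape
(2, 5)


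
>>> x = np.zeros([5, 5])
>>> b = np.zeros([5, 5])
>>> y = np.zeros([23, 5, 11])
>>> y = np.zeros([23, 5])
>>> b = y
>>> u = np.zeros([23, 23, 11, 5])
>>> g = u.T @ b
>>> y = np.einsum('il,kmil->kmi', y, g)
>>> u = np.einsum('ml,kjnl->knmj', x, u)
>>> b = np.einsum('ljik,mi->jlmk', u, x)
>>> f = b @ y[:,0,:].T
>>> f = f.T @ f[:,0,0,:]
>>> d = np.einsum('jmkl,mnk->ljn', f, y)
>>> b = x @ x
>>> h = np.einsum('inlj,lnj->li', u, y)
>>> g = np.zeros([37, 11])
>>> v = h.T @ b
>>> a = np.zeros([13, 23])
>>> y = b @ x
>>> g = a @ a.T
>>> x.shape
(5, 5)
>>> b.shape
(5, 5)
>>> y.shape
(5, 5)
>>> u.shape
(23, 11, 5, 23)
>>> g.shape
(13, 13)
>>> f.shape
(5, 5, 23, 5)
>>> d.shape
(5, 5, 11)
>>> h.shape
(5, 23)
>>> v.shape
(23, 5)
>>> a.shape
(13, 23)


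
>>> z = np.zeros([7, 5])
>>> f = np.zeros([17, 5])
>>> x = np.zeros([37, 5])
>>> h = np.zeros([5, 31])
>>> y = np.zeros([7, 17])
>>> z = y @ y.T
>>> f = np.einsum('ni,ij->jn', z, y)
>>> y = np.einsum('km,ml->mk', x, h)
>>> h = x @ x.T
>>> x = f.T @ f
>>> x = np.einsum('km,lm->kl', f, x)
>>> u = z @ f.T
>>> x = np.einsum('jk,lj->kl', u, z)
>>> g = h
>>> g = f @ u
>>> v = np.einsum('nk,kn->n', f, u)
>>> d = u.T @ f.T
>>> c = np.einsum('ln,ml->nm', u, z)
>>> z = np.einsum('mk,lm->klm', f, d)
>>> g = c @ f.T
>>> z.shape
(7, 17, 17)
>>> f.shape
(17, 7)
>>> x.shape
(17, 7)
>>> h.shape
(37, 37)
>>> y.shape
(5, 37)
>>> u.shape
(7, 17)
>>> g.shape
(17, 17)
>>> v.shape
(17,)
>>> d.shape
(17, 17)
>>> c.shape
(17, 7)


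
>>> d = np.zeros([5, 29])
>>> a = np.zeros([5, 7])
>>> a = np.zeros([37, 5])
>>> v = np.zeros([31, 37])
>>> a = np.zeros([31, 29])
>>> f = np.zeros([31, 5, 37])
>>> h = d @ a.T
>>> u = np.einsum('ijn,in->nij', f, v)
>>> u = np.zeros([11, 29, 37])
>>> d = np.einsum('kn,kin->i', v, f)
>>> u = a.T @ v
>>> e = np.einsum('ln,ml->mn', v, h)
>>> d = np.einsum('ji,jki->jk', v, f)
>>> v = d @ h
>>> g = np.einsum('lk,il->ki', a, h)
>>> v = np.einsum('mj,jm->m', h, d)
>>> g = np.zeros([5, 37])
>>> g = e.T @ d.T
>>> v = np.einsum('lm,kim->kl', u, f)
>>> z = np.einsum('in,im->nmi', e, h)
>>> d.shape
(31, 5)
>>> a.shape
(31, 29)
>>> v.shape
(31, 29)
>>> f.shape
(31, 5, 37)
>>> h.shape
(5, 31)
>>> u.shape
(29, 37)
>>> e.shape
(5, 37)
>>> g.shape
(37, 31)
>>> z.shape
(37, 31, 5)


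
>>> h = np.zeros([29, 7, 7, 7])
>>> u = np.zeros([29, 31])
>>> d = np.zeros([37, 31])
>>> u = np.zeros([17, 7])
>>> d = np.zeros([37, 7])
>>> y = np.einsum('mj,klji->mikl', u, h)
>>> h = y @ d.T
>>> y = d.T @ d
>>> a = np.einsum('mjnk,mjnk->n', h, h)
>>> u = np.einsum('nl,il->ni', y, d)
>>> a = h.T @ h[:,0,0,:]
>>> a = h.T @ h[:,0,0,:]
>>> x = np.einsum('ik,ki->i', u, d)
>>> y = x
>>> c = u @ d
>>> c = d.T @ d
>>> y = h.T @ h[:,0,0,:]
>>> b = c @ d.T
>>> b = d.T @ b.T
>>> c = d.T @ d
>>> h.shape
(17, 7, 29, 37)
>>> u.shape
(7, 37)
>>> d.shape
(37, 7)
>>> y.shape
(37, 29, 7, 37)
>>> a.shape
(37, 29, 7, 37)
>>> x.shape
(7,)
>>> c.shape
(7, 7)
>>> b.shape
(7, 7)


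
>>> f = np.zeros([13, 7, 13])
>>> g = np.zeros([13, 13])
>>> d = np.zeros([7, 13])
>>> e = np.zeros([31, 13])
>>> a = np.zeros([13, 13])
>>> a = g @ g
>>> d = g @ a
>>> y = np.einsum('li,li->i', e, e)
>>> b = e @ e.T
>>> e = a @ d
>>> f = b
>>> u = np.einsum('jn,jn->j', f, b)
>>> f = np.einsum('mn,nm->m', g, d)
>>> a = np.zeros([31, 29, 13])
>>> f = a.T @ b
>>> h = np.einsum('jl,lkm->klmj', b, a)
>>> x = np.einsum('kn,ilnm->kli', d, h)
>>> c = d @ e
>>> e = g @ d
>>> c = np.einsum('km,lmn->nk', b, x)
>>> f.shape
(13, 29, 31)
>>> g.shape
(13, 13)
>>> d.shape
(13, 13)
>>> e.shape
(13, 13)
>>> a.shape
(31, 29, 13)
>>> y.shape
(13,)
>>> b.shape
(31, 31)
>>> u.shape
(31,)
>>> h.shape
(29, 31, 13, 31)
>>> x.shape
(13, 31, 29)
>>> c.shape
(29, 31)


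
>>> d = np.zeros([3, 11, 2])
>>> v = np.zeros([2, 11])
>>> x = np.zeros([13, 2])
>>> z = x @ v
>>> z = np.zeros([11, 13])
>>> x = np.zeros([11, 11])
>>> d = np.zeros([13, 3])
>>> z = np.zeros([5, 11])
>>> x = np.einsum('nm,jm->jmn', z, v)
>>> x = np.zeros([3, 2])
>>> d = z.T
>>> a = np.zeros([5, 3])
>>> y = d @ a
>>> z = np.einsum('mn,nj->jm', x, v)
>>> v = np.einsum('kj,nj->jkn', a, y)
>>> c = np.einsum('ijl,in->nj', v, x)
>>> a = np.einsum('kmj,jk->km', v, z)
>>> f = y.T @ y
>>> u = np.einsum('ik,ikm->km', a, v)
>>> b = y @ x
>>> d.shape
(11, 5)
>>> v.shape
(3, 5, 11)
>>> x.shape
(3, 2)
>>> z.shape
(11, 3)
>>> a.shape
(3, 5)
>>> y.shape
(11, 3)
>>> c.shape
(2, 5)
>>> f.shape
(3, 3)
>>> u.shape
(5, 11)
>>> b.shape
(11, 2)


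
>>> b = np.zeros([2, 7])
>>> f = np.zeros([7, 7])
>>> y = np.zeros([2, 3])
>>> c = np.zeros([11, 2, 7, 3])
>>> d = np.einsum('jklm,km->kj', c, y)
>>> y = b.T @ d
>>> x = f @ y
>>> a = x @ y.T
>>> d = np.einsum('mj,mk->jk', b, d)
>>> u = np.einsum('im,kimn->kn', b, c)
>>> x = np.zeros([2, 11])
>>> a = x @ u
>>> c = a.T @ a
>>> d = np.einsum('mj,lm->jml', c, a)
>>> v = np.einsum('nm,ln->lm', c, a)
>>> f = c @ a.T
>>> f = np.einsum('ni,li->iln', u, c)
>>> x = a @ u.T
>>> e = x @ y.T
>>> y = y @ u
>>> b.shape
(2, 7)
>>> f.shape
(3, 3, 11)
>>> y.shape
(7, 3)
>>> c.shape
(3, 3)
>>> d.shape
(3, 3, 2)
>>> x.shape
(2, 11)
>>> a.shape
(2, 3)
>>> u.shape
(11, 3)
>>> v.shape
(2, 3)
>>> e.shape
(2, 7)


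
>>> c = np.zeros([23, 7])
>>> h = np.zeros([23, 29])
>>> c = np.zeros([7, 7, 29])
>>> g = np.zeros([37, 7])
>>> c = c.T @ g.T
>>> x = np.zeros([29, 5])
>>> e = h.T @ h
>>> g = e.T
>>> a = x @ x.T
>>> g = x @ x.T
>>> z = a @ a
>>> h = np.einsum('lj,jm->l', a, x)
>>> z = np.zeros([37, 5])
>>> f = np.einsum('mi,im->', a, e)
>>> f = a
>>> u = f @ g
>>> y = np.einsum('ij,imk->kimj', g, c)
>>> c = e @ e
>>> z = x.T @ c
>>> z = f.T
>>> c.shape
(29, 29)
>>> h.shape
(29,)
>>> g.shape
(29, 29)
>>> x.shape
(29, 5)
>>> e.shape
(29, 29)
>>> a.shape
(29, 29)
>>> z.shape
(29, 29)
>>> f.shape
(29, 29)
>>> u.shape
(29, 29)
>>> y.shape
(37, 29, 7, 29)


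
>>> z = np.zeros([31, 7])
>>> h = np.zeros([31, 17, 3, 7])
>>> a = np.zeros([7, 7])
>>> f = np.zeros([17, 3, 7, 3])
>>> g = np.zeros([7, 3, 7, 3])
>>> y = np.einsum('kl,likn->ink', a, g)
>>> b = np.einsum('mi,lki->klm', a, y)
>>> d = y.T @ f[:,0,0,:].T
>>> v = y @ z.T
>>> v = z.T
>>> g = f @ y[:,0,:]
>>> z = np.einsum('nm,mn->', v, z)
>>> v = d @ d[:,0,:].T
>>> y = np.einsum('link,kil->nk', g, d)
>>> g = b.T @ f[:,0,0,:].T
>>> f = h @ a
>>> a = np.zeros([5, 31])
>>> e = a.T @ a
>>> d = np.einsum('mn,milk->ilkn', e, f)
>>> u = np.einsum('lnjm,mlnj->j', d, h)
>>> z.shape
()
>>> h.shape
(31, 17, 3, 7)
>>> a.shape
(5, 31)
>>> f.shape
(31, 17, 3, 7)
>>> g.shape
(7, 3, 17)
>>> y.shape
(7, 7)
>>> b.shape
(3, 3, 7)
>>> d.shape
(17, 3, 7, 31)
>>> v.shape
(7, 3, 7)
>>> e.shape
(31, 31)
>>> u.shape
(7,)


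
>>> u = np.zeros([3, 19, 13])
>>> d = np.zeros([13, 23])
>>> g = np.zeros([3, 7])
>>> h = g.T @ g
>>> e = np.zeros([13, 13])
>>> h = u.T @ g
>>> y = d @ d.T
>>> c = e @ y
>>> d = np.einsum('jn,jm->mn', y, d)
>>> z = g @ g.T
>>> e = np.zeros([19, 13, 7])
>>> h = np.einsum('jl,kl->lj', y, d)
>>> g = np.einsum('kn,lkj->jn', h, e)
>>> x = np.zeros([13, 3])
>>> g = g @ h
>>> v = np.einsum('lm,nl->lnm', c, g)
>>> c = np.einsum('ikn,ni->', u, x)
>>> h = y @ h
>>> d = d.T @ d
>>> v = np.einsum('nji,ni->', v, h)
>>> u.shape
(3, 19, 13)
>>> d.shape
(13, 13)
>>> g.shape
(7, 13)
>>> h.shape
(13, 13)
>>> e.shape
(19, 13, 7)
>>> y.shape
(13, 13)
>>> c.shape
()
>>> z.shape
(3, 3)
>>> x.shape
(13, 3)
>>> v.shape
()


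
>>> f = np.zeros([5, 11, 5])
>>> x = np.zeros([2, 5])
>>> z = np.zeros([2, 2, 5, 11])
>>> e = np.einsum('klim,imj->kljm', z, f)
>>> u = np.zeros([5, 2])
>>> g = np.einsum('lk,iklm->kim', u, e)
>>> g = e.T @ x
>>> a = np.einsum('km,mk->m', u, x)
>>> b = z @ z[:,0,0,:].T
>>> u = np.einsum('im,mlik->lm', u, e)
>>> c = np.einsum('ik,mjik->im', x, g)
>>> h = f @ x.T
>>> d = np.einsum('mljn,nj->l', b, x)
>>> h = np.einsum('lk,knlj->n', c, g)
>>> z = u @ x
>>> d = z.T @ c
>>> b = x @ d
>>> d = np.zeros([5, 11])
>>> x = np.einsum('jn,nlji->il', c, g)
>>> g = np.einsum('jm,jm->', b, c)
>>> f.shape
(5, 11, 5)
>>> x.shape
(5, 5)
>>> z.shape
(2, 5)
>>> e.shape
(2, 2, 5, 11)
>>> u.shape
(2, 2)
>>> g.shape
()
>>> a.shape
(2,)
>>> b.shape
(2, 11)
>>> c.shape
(2, 11)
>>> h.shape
(5,)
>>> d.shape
(5, 11)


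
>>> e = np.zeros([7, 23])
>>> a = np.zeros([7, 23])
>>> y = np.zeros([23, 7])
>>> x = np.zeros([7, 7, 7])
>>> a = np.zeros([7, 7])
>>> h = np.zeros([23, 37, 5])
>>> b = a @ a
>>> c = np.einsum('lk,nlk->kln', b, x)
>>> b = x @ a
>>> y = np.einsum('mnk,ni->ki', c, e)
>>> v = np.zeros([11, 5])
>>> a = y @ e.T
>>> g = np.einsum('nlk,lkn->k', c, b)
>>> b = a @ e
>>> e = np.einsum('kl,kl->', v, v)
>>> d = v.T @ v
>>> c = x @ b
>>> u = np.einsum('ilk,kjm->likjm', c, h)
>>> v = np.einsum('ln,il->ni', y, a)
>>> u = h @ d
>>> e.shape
()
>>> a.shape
(7, 7)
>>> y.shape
(7, 23)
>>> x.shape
(7, 7, 7)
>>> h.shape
(23, 37, 5)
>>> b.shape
(7, 23)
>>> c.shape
(7, 7, 23)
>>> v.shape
(23, 7)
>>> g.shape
(7,)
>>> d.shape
(5, 5)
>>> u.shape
(23, 37, 5)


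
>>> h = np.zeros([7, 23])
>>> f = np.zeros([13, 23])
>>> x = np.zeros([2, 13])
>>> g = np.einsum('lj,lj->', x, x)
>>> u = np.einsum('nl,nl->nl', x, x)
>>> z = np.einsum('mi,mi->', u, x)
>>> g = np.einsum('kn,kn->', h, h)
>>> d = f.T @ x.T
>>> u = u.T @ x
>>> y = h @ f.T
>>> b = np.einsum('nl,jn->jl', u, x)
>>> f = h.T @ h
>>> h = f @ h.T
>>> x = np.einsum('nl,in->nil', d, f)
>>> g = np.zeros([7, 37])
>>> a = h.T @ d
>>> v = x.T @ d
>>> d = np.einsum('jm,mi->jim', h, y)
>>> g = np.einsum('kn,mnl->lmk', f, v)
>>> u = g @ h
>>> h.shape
(23, 7)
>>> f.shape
(23, 23)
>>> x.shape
(23, 23, 2)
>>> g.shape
(2, 2, 23)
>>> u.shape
(2, 2, 7)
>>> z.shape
()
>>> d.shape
(23, 13, 7)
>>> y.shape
(7, 13)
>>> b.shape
(2, 13)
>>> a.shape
(7, 2)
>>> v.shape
(2, 23, 2)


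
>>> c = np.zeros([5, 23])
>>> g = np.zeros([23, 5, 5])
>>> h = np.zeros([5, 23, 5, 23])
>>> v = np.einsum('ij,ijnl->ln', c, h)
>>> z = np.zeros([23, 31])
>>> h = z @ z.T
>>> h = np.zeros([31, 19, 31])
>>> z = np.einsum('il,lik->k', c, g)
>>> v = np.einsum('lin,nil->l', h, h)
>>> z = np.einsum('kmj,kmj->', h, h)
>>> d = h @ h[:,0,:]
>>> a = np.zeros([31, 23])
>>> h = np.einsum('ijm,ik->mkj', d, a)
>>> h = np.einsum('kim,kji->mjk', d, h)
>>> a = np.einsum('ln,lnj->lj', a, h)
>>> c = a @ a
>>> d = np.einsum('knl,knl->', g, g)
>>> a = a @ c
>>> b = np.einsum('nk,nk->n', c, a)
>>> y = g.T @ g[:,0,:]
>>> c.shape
(31, 31)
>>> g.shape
(23, 5, 5)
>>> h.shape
(31, 23, 31)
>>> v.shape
(31,)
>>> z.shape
()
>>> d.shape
()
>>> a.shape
(31, 31)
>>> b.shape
(31,)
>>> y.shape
(5, 5, 5)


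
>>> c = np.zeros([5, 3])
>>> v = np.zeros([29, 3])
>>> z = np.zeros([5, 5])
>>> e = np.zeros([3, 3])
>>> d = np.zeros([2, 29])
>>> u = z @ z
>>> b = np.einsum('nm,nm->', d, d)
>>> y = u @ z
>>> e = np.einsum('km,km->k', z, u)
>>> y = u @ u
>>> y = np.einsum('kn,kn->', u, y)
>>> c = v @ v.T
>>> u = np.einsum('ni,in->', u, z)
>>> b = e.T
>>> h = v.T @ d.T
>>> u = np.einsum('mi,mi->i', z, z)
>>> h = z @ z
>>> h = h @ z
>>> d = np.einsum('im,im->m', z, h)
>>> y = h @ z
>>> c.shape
(29, 29)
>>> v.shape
(29, 3)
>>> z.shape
(5, 5)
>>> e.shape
(5,)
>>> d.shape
(5,)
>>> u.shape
(5,)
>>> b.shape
(5,)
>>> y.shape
(5, 5)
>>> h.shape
(5, 5)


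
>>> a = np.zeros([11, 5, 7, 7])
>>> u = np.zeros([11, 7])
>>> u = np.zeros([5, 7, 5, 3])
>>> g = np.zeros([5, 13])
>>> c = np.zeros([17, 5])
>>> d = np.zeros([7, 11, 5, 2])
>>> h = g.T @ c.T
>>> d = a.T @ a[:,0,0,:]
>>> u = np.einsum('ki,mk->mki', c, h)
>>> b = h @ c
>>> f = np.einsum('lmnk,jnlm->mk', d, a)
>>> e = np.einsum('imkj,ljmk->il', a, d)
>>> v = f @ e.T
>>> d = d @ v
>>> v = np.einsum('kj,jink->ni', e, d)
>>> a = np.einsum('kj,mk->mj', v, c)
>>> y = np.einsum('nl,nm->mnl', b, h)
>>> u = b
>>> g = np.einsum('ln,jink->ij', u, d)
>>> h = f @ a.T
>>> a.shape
(17, 7)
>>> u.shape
(13, 5)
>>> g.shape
(7, 7)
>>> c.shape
(17, 5)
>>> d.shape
(7, 7, 5, 11)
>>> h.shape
(7, 17)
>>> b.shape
(13, 5)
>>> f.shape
(7, 7)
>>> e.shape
(11, 7)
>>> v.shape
(5, 7)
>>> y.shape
(17, 13, 5)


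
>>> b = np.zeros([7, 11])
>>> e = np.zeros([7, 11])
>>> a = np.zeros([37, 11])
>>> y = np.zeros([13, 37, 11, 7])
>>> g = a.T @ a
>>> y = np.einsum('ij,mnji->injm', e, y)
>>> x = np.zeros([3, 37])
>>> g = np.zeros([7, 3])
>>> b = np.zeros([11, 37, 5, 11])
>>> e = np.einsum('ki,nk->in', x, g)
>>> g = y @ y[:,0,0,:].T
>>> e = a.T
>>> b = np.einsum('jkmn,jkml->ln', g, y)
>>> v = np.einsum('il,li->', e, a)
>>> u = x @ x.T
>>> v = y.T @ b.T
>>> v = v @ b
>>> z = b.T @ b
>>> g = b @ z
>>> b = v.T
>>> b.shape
(7, 37, 11, 13)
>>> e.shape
(11, 37)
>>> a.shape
(37, 11)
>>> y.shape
(7, 37, 11, 13)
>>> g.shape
(13, 7)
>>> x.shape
(3, 37)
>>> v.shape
(13, 11, 37, 7)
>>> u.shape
(3, 3)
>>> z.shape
(7, 7)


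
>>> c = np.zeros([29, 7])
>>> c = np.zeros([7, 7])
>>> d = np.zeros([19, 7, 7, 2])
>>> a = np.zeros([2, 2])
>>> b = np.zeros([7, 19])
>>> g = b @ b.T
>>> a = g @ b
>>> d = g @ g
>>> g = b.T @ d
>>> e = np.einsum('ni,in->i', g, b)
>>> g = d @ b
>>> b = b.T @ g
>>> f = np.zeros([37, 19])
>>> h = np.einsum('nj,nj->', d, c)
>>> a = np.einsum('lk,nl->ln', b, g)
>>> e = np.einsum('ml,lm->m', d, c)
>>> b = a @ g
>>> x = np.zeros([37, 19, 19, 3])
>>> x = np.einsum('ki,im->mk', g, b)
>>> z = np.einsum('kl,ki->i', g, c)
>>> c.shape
(7, 7)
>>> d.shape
(7, 7)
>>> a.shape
(19, 7)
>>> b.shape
(19, 19)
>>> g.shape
(7, 19)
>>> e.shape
(7,)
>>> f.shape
(37, 19)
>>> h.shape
()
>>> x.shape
(19, 7)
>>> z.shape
(7,)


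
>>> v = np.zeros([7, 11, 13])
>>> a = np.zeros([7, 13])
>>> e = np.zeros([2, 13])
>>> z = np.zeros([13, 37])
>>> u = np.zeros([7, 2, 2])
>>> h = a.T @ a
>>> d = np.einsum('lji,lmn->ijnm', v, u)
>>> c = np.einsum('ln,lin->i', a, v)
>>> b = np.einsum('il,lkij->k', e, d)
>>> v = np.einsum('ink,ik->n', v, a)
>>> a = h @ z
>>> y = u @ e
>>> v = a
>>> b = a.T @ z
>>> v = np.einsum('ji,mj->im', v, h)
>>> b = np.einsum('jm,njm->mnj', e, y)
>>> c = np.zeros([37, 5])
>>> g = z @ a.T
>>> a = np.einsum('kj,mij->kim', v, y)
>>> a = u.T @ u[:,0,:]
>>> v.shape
(37, 13)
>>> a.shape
(2, 2, 2)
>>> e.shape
(2, 13)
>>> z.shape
(13, 37)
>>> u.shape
(7, 2, 2)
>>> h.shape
(13, 13)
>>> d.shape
(13, 11, 2, 2)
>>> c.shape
(37, 5)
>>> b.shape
(13, 7, 2)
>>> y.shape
(7, 2, 13)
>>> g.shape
(13, 13)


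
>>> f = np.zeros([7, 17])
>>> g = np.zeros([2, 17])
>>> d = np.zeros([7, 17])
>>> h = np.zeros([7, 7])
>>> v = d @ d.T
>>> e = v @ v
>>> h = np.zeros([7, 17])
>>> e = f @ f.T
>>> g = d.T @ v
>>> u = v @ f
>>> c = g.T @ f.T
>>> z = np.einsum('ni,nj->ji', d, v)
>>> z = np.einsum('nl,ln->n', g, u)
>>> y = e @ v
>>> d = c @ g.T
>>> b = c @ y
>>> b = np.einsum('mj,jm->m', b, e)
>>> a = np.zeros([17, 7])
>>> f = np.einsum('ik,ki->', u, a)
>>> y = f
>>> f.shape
()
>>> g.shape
(17, 7)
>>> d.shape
(7, 17)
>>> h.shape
(7, 17)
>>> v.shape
(7, 7)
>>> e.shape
(7, 7)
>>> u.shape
(7, 17)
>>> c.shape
(7, 7)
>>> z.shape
(17,)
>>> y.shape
()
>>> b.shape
(7,)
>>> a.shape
(17, 7)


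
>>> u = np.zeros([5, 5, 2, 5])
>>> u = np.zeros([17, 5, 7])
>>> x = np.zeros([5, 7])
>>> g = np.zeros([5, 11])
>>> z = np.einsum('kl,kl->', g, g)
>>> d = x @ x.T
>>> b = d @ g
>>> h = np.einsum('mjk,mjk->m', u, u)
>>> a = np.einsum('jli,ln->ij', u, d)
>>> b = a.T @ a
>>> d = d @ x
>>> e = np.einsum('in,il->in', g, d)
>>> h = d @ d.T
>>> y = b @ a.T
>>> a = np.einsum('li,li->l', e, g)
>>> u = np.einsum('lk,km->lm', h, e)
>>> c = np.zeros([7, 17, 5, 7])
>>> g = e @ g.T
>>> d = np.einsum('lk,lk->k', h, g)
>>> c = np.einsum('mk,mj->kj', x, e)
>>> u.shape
(5, 11)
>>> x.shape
(5, 7)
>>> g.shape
(5, 5)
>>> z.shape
()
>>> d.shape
(5,)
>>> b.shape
(17, 17)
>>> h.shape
(5, 5)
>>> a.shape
(5,)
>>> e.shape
(5, 11)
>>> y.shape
(17, 7)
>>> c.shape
(7, 11)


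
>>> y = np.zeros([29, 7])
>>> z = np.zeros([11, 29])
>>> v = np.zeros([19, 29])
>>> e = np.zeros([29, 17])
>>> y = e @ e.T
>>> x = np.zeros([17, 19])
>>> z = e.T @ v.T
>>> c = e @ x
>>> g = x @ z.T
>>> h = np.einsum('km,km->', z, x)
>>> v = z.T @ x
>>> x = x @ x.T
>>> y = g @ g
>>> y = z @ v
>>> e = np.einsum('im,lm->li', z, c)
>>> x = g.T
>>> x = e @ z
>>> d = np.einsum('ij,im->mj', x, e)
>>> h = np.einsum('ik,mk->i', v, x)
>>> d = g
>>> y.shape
(17, 19)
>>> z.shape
(17, 19)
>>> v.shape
(19, 19)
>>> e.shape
(29, 17)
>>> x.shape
(29, 19)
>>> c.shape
(29, 19)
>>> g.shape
(17, 17)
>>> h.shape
(19,)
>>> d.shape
(17, 17)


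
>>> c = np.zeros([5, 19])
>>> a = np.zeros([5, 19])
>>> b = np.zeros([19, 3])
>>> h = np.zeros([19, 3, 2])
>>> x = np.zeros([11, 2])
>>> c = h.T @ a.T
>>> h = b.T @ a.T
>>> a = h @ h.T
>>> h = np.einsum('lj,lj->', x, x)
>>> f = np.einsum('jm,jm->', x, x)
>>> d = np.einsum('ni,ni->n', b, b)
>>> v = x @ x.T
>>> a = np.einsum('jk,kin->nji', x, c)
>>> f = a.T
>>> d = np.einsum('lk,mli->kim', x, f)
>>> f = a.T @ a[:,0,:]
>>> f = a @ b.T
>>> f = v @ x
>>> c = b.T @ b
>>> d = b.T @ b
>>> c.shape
(3, 3)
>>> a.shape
(5, 11, 3)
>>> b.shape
(19, 3)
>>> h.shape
()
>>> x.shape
(11, 2)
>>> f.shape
(11, 2)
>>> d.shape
(3, 3)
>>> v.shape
(11, 11)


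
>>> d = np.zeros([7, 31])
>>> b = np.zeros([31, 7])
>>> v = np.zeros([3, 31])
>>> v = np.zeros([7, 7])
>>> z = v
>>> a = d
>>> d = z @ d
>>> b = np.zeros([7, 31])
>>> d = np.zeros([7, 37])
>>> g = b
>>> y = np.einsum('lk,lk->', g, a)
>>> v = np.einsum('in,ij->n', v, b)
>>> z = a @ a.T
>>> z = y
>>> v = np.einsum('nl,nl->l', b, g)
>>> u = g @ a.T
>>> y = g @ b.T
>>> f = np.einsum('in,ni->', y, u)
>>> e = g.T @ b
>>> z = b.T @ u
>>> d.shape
(7, 37)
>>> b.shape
(7, 31)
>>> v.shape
(31,)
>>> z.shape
(31, 7)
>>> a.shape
(7, 31)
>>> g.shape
(7, 31)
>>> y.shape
(7, 7)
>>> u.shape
(7, 7)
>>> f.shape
()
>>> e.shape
(31, 31)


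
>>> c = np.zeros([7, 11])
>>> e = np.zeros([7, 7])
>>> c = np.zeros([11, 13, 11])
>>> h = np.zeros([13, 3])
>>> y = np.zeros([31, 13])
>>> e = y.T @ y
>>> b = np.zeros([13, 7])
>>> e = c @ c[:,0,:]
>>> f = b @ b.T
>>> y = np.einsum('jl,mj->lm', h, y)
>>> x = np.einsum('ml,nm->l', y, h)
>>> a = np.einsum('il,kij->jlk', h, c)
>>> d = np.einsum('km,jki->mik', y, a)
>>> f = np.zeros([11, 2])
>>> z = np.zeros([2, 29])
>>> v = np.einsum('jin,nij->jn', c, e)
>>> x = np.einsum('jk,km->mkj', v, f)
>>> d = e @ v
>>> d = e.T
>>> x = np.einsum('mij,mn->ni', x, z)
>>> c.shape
(11, 13, 11)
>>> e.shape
(11, 13, 11)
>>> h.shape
(13, 3)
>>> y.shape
(3, 31)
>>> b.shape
(13, 7)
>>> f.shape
(11, 2)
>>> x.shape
(29, 11)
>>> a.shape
(11, 3, 11)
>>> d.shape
(11, 13, 11)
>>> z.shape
(2, 29)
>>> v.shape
(11, 11)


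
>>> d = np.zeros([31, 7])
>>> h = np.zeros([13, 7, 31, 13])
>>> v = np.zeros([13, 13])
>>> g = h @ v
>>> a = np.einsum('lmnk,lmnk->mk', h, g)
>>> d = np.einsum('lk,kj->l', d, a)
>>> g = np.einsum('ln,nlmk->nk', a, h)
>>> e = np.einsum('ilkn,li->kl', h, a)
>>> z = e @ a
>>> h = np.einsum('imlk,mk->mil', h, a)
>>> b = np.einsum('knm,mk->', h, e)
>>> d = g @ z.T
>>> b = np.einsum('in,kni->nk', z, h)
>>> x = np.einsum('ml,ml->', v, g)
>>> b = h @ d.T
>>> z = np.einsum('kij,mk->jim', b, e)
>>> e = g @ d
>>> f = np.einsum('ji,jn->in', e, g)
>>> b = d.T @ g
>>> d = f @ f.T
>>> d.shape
(31, 31)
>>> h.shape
(7, 13, 31)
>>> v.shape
(13, 13)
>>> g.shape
(13, 13)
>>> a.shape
(7, 13)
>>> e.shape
(13, 31)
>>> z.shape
(13, 13, 31)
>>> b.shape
(31, 13)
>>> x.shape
()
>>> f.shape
(31, 13)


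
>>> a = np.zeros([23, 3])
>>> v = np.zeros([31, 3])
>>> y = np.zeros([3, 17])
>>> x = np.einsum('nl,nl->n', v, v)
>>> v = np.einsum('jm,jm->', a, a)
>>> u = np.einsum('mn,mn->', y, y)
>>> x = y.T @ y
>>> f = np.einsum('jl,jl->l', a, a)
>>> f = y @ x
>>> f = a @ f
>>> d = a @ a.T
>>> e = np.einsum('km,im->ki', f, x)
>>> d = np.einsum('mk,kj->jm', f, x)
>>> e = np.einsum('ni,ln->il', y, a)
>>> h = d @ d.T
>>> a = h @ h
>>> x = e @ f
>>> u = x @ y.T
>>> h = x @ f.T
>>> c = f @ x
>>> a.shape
(17, 17)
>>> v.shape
()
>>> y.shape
(3, 17)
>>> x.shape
(17, 17)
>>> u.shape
(17, 3)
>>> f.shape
(23, 17)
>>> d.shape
(17, 23)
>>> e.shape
(17, 23)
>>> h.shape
(17, 23)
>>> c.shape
(23, 17)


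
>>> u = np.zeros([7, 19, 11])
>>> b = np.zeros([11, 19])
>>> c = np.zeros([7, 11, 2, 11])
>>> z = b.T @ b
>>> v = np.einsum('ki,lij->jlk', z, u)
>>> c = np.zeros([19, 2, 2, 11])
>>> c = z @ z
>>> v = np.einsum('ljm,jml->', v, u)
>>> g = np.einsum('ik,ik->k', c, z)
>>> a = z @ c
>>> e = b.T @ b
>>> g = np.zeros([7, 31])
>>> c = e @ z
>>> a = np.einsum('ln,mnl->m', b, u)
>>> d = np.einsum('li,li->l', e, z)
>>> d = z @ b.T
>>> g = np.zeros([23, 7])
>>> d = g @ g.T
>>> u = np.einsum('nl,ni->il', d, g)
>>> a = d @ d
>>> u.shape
(7, 23)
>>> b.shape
(11, 19)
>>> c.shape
(19, 19)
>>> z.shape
(19, 19)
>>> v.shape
()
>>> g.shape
(23, 7)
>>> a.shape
(23, 23)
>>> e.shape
(19, 19)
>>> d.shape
(23, 23)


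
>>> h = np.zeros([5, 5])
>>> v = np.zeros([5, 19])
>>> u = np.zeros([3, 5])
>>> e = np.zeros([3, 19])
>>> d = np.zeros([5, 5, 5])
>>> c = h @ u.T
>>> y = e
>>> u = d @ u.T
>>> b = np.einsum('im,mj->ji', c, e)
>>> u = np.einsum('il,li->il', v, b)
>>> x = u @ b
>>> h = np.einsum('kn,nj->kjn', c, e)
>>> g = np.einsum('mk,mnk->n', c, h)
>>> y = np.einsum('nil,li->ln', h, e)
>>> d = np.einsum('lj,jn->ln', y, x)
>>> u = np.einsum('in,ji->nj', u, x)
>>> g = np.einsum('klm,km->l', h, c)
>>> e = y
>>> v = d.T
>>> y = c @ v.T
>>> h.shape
(5, 19, 3)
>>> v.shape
(5, 3)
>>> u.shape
(19, 5)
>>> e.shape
(3, 5)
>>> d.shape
(3, 5)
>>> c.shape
(5, 3)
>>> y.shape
(5, 5)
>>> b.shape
(19, 5)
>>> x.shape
(5, 5)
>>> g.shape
(19,)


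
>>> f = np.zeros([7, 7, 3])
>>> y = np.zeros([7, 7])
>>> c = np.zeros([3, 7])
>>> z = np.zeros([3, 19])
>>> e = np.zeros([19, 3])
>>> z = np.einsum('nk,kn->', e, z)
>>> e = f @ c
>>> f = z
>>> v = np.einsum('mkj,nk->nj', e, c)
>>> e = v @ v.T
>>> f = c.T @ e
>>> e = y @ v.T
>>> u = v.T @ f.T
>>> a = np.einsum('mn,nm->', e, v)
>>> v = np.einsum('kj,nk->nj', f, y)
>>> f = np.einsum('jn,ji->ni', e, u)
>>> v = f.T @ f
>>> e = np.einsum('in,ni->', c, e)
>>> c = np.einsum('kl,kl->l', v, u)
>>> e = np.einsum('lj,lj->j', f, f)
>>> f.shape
(3, 7)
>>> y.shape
(7, 7)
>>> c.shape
(7,)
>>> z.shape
()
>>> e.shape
(7,)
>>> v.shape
(7, 7)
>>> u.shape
(7, 7)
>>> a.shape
()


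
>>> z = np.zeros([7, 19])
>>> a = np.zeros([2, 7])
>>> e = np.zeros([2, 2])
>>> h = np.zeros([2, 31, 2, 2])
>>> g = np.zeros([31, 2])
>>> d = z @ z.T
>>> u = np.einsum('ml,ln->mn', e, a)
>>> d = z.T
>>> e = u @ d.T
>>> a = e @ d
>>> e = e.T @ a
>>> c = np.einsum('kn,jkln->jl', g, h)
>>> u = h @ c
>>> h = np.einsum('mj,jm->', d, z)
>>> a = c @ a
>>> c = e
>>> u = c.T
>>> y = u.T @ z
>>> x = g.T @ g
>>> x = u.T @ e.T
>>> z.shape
(7, 19)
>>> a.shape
(2, 7)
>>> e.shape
(19, 7)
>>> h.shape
()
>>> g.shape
(31, 2)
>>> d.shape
(19, 7)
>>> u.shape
(7, 19)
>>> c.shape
(19, 7)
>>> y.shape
(19, 19)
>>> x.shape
(19, 19)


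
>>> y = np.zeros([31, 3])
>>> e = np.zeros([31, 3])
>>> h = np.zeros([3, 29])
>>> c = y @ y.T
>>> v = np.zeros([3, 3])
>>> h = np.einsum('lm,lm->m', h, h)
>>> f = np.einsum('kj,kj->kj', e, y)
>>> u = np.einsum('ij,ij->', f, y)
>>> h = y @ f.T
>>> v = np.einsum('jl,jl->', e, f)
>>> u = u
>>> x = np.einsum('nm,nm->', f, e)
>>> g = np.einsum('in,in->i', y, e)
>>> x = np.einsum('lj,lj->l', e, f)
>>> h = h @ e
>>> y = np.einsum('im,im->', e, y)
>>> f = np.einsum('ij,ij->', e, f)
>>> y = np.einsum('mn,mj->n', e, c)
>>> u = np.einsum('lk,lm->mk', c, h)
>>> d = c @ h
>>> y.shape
(3,)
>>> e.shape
(31, 3)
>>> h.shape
(31, 3)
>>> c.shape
(31, 31)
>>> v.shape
()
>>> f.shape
()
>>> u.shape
(3, 31)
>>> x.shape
(31,)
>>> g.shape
(31,)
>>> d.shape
(31, 3)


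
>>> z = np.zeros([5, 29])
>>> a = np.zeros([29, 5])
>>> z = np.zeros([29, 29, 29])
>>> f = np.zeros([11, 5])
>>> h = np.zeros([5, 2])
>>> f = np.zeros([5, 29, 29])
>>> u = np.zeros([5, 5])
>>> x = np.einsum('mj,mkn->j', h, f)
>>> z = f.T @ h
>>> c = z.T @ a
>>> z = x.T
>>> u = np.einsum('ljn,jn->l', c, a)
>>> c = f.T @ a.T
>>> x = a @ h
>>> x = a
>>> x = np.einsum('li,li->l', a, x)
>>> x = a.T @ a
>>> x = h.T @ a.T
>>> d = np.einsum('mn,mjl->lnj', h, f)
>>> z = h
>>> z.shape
(5, 2)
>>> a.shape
(29, 5)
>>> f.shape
(5, 29, 29)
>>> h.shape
(5, 2)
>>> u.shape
(2,)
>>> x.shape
(2, 29)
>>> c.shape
(29, 29, 29)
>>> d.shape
(29, 2, 29)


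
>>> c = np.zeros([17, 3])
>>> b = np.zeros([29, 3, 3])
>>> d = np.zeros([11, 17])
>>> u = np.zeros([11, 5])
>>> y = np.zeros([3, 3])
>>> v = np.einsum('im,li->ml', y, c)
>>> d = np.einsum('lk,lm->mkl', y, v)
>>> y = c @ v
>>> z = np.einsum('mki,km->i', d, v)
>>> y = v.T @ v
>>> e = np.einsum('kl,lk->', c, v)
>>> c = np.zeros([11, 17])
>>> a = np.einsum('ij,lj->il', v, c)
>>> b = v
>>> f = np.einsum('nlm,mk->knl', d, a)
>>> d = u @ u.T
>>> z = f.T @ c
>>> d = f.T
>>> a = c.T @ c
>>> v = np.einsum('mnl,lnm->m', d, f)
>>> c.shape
(11, 17)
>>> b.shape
(3, 17)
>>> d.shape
(3, 17, 11)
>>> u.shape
(11, 5)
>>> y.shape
(17, 17)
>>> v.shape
(3,)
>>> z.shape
(3, 17, 17)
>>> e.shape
()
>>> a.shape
(17, 17)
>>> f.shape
(11, 17, 3)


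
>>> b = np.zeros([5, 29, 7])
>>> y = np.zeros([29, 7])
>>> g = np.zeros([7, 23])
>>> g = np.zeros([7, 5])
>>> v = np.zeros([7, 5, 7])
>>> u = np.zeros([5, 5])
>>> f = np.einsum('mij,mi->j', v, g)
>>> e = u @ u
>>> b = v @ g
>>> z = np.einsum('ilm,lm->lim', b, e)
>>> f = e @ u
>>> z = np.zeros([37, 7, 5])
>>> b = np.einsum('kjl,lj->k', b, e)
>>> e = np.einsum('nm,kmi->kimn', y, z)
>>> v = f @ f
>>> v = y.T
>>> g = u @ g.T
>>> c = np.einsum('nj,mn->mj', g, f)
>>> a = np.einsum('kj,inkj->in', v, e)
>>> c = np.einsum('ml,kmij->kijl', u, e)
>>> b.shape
(7,)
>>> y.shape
(29, 7)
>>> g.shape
(5, 7)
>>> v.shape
(7, 29)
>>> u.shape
(5, 5)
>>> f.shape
(5, 5)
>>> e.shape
(37, 5, 7, 29)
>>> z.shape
(37, 7, 5)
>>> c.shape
(37, 7, 29, 5)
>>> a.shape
(37, 5)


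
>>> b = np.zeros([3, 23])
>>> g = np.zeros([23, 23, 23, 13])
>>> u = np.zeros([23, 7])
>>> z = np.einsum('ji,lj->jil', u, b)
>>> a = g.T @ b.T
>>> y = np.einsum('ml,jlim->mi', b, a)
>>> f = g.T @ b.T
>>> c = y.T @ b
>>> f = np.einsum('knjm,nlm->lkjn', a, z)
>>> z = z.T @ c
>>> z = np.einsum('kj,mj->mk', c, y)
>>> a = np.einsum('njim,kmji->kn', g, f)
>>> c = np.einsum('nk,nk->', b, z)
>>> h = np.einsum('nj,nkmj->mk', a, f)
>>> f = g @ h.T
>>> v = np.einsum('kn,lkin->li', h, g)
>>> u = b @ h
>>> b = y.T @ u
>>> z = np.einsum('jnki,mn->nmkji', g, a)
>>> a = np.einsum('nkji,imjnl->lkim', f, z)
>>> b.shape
(23, 13)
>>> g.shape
(23, 23, 23, 13)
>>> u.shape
(3, 13)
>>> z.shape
(23, 7, 23, 23, 13)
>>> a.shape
(13, 23, 23, 7)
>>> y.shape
(3, 23)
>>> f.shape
(23, 23, 23, 23)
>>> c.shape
()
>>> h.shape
(23, 13)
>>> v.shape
(23, 23)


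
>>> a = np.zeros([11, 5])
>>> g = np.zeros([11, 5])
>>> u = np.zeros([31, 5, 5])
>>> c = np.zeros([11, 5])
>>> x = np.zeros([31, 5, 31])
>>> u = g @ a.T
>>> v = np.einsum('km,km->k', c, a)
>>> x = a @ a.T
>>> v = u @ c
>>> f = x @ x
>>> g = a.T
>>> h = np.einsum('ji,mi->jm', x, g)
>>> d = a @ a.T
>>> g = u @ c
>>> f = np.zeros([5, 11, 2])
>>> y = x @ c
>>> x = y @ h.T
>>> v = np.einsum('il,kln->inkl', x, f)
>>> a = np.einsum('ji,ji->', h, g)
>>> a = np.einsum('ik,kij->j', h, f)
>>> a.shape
(2,)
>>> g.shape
(11, 5)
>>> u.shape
(11, 11)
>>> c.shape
(11, 5)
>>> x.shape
(11, 11)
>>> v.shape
(11, 2, 5, 11)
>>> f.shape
(5, 11, 2)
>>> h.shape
(11, 5)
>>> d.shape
(11, 11)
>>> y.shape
(11, 5)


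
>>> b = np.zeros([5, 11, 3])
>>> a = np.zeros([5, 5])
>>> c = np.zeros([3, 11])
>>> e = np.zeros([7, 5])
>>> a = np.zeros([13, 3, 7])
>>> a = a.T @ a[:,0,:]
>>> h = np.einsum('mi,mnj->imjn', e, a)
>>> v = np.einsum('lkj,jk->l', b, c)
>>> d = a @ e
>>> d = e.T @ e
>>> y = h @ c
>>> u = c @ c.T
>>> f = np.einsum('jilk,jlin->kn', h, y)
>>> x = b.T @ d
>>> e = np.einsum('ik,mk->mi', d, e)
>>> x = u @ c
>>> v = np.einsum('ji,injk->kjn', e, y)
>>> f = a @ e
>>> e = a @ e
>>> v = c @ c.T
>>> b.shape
(5, 11, 3)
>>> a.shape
(7, 3, 7)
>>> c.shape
(3, 11)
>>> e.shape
(7, 3, 5)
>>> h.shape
(5, 7, 7, 3)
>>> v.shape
(3, 3)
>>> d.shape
(5, 5)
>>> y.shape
(5, 7, 7, 11)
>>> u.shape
(3, 3)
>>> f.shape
(7, 3, 5)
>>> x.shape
(3, 11)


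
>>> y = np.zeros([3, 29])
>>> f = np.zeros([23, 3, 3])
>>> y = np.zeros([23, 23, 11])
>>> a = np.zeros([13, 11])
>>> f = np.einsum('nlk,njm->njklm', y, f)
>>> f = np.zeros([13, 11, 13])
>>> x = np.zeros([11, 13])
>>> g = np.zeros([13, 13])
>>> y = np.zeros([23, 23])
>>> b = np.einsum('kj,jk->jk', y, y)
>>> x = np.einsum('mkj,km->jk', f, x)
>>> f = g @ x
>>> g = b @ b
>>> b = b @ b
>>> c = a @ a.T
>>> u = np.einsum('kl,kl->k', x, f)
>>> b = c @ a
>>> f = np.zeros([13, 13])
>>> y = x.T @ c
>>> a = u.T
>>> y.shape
(11, 13)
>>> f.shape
(13, 13)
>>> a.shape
(13,)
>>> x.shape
(13, 11)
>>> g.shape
(23, 23)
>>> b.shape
(13, 11)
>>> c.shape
(13, 13)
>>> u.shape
(13,)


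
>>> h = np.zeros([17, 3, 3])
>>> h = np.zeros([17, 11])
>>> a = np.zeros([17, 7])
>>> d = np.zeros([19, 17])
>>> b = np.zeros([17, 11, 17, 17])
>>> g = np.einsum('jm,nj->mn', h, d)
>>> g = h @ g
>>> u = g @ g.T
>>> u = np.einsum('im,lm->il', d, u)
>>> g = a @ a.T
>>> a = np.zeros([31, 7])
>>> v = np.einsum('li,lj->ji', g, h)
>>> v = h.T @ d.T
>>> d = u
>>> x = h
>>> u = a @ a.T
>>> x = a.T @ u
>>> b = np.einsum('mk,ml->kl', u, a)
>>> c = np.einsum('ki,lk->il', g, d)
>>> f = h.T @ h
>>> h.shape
(17, 11)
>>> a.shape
(31, 7)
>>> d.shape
(19, 17)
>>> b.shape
(31, 7)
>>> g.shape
(17, 17)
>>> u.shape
(31, 31)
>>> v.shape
(11, 19)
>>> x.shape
(7, 31)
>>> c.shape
(17, 19)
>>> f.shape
(11, 11)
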